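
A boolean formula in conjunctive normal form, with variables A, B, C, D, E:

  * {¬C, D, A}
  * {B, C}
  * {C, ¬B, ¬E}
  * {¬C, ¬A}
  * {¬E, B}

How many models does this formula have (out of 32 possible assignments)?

7

The models are:
  A=0 B=0 C=1 D=1 E=0
  A=0 B=1 C=0 D=0 E=0
  A=0 B=1 C=0 D=1 E=0
  A=0 B=1 C=1 D=1 E=0
  A=0 B=1 C=1 D=1 E=1
  A=1 B=1 C=0 D=0 E=0
  A=1 B=1 C=0 D=1 E=0
That's 7 in total.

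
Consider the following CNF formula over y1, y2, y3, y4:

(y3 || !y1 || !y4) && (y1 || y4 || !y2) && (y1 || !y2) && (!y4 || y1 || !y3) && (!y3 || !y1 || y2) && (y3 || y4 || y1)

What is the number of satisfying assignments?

Satisfying assignments:
  y1=0 y2=0 y3=0 y4=1
  y1=0 y2=0 y3=1 y4=0
  y1=1 y2=0 y3=0 y4=0
  y1=1 y2=1 y3=0 y4=0
  y1=1 y2=1 y3=1 y4=0
  y1=1 y2=1 y3=1 y4=1
That's 6 in total.

6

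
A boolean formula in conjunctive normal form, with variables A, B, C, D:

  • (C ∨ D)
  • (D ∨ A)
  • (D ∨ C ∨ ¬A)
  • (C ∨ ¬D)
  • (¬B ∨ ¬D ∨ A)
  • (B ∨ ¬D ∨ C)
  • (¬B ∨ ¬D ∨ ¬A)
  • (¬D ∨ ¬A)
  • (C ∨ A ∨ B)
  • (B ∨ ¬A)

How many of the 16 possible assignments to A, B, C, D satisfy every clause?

Satisfying assignments:
  A=F B=F C=T D=T
  A=T B=T C=T D=F
That's 2 in total.

2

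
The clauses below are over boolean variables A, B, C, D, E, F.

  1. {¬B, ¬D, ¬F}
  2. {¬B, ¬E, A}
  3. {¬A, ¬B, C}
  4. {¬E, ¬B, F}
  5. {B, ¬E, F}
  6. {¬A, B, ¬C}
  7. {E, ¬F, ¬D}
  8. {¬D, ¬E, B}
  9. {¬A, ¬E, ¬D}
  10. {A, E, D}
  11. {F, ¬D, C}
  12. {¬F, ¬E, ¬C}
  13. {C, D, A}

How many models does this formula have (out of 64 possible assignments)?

8

The models are:
  A=F B=F C=T D=T E=F F=F
  A=F B=T C=T D=T E=F F=F
  A=T B=F C=F D=F E=F F=F
  A=T B=F C=F D=F E=F F=T
  A=T B=F C=F D=F E=T F=T
  A=T B=T C=T D=F E=F F=F
  A=T B=T C=T D=F E=F F=T
  A=T B=T C=T D=T E=F F=F
Count: 8.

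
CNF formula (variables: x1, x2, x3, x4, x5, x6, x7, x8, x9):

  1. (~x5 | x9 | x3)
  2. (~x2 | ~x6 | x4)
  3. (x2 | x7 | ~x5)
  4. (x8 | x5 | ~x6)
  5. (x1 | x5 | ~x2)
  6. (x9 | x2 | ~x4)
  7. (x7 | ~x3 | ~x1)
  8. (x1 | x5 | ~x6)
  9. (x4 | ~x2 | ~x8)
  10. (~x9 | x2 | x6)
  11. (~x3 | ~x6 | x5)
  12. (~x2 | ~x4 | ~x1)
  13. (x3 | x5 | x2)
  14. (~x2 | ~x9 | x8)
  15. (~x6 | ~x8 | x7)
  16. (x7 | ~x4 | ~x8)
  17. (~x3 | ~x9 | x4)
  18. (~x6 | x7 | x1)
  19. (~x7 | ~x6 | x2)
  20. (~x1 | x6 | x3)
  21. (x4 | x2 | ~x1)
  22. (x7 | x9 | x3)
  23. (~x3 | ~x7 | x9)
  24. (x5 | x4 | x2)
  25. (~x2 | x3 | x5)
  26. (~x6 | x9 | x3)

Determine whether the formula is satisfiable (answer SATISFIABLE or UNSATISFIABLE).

SATISFIABLE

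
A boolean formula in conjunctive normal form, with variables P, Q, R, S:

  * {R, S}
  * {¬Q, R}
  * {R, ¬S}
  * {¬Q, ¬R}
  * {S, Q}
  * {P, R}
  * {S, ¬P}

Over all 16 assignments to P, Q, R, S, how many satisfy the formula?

The models are:
  P=0 Q=0 R=1 S=1
  P=1 Q=0 R=1 S=1
Count: 2.

2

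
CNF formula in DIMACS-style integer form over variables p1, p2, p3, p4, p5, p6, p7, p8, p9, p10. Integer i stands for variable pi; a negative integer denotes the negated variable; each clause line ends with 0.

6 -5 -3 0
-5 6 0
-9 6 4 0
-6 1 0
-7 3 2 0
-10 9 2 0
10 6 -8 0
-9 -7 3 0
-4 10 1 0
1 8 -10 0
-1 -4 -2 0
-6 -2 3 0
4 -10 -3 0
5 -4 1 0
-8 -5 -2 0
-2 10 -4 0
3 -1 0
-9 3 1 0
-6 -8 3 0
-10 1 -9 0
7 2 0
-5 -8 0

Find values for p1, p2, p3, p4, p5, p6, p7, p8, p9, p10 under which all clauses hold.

p1=T, p2=T, p3=T, p4=F, p5=F, p6=T, p7=T, p8=T, p9=F, p10=F

Branch on p1: take p1 = True.
  then p3 is forced to True.
Branch on p2: take p2 = True.
  then p4 is forced to False.
  then p10 is forced to False.
The remaining clauses are satisfied by p5 = False, p6 = True, p7 = True, p8 = True, p9 = False.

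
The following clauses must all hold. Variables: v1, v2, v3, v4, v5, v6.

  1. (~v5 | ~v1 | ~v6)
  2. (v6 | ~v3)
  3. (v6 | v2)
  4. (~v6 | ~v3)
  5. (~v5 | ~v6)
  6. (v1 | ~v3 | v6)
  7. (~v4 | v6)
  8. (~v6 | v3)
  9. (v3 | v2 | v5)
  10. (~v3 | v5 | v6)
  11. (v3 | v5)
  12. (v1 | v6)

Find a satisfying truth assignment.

v1=T, v2=T, v3=F, v4=F, v5=T, v6=F

Check each clause:
  1. (~v6 | ~v1 | ~v5) — ~v6 is true.
  2. (~v3 | v6) — ~v3 is true.
  3. (v2 | v6) — v2 is true.
  4. (~v3 | ~v6) — ~v6 is true.
  5. (~v6 | ~v5) — ~v6 is true.
  6. (v1 | v6 | ~v3) — v1 is true.
  7. (~v4 | v6) — ~v4 is true.
  8. (v3 | ~v6) — ~v6 is true.
  9. (v5 | v3 | v2) — v2 is true.
  10. (~v3 | v5 | v6) — v5 is true.
  11. (v5 | v3) — v5 is true.
  12. (v6 | v1) — v1 is true.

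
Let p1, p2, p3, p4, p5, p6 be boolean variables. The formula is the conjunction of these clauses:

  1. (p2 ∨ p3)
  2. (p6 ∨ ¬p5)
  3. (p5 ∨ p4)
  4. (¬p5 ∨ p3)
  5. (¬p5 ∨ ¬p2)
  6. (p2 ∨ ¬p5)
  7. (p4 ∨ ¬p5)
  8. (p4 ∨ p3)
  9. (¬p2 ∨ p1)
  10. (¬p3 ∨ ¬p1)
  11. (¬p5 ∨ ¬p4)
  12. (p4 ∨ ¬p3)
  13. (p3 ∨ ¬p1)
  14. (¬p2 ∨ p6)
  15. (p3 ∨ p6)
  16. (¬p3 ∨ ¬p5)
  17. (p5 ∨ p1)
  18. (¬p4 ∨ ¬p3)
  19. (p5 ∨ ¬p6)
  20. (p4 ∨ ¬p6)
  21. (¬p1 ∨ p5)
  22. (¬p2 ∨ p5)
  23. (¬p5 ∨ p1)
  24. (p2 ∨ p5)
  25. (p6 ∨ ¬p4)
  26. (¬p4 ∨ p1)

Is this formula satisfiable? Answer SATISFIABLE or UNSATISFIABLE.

p5 = True:
  propagation gives p6=True, p3=True; an empty clause results — contradiction.
p5 = False:
  propagation gives p4=True, p1=True; an empty clause results — contradiction.
Every branch closes, so no satisfying assignment exists.

UNSATISFIABLE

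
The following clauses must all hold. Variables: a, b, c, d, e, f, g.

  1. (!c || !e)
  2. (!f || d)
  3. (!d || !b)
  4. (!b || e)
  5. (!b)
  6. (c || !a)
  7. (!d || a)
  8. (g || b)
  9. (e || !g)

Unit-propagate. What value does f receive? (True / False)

False

(!b) is a unit clause: b = False.
(g || b) with b = False leaves only g, so g = True.
From (e || !g) and g = True: e = True.
(!e || !c) with e = True leaves only !c, so c = False.
(c || !a) with c = False leaves only !a, so a = False.
In (!d || a), a is now false; !d must hold, so d = False.
From (d || !f) and d = False: f = False.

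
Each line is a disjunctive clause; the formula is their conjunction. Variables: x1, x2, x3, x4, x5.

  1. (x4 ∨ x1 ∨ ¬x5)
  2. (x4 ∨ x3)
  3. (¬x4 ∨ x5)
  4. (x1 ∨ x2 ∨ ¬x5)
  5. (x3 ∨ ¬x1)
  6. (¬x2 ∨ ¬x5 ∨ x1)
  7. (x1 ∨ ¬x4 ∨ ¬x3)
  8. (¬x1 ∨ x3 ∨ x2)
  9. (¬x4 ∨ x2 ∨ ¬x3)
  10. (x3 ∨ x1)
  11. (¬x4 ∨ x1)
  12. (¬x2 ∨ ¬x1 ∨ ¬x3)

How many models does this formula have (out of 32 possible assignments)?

The models are:
  x1=F x2=F x3=T x4=F x5=F
  x1=F x2=T x3=T x4=F x5=F
  x1=T x2=F x3=T x4=F x5=F
  x1=T x2=F x3=T x4=F x5=T
That's 4 in total.

4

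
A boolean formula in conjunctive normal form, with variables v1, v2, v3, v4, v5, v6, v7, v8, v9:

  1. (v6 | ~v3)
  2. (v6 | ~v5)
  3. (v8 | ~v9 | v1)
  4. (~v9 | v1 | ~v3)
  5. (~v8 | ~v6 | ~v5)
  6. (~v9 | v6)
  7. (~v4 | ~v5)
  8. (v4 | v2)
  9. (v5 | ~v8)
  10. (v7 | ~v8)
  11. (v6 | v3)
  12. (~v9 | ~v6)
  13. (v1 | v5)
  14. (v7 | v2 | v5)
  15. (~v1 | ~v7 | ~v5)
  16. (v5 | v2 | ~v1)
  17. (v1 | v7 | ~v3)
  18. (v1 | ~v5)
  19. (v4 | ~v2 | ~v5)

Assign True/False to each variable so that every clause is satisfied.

v1 = True  v2 = True  v3 = True  v4 = True  v5 = False  v6 = True  v7 = True  v8 = False  v9 = False

Check each clause:
  1. (~v3 | v6) — v6 is true.
  2. (v6 | ~v5) — ~v5 is true.
  3. (v8 | v1 | ~v9) — v1 is true.
  4. (v1 | ~v9 | ~v3) — v1 is true.
  5. (~v8 | ~v5 | ~v6) — ~v8 is true.
  6. (~v9 | v6) — v6 is true.
  7. (~v5 | ~v4) — ~v5 is true.
  8. (v4 | v2) — v2 is true.
  9. (~v8 | v5) — ~v8 is true.
  10. (~v8 | v7) — ~v8 is true.
  11. (v6 | v3) — v3 is true.
  12. (~v9 | ~v6) — ~v9 is true.
  13. (v5 | v1) — v1 is true.
  14. (v2 | v7 | v5) — v2 is true.
  15. (~v1 | ~v7 | ~v5) — ~v5 is true.
  16. (v5 | v2 | ~v1) — v2 is true.
  17. (v1 | ~v3 | v7) — v1 is true.
  18. (~v5 | v1) — v1 is true.
  19. (~v2 | ~v5 | v4) — ~v5 is true.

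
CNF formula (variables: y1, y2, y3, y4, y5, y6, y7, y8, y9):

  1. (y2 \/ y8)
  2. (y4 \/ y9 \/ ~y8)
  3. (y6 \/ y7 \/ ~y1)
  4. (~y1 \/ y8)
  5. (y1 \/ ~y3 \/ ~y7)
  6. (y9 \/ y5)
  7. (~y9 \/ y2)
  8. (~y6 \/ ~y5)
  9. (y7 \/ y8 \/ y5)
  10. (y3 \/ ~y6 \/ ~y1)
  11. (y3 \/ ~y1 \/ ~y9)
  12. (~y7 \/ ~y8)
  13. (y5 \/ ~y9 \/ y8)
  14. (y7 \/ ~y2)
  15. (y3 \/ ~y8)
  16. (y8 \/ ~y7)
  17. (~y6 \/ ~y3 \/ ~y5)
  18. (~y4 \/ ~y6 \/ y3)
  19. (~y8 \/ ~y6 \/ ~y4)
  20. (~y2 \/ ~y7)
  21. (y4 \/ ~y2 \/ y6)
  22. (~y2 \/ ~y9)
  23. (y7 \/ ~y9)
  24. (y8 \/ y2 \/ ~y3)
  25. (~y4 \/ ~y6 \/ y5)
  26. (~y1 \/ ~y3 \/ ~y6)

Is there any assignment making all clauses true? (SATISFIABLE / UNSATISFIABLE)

SATISFIABLE

Set y1 = False and propagate.
Branch on y2: take y2 = False.
  then y8 is forced to True.
  then y9 is forced to False.
  then y4 is forced to True.
  then y5 is forced to True.
  then y6 is forced to False.
  then y7 is forced to False.
  then y3 is forced to True.
Every clause has at least one true literal under this assignment.
So y1 = F, y2 = F, y3 = T, y4 = T, y5 = T, y6 = F, y7 = F, y8 = T, y9 = F is a satisfying assignment.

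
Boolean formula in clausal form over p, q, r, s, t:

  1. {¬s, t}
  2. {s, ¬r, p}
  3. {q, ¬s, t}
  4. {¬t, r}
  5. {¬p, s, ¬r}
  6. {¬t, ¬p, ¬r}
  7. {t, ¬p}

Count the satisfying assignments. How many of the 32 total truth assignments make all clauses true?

4

Satisfying assignments:
  p=0 q=0 r=0 s=0 t=0
  p=0 q=0 r=1 s=1 t=1
  p=0 q=1 r=0 s=0 t=0
  p=0 q=1 r=1 s=1 t=1
That's 4 in total.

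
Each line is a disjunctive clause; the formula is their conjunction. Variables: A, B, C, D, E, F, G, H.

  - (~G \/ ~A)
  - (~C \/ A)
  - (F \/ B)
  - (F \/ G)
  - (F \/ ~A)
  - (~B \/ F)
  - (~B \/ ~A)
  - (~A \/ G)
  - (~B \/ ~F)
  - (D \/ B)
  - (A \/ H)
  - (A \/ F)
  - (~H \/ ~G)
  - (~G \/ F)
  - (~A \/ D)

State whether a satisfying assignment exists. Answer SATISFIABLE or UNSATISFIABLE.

SATISFIABLE

C occurs only negated in the remaining clauses — set C = False.
D occurs only positively in the remaining clauses — set D = True.
Try A = False.
  then H is forced to True.
  then F is forced to True.
  then B is forced to False.
  then G is forced to False.
E is now unconstrained; take E = False.
So A = False, B = False, C = False, D = True, E = False, F = True, G = False, H = True is a satisfying assignment.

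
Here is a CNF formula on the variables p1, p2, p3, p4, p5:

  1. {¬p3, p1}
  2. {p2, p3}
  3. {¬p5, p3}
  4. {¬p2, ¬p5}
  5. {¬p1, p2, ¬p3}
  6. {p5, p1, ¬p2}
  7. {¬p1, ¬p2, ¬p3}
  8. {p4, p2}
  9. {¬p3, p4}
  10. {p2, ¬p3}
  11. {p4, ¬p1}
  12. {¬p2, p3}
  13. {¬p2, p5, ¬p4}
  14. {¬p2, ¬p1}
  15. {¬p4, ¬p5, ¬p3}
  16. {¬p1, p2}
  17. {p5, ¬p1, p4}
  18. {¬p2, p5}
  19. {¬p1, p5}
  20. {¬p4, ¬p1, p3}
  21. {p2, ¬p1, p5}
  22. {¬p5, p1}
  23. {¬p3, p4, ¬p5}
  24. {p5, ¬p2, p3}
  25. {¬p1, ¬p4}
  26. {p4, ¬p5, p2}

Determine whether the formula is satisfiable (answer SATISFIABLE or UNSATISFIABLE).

p2 = True:
  propagation gives p5=False; an empty clause results — contradiction.
p2 = False:
  propagation gives p3=True; an empty clause results — contradiction.
Every branch closes, so no satisfying assignment exists.

UNSATISFIABLE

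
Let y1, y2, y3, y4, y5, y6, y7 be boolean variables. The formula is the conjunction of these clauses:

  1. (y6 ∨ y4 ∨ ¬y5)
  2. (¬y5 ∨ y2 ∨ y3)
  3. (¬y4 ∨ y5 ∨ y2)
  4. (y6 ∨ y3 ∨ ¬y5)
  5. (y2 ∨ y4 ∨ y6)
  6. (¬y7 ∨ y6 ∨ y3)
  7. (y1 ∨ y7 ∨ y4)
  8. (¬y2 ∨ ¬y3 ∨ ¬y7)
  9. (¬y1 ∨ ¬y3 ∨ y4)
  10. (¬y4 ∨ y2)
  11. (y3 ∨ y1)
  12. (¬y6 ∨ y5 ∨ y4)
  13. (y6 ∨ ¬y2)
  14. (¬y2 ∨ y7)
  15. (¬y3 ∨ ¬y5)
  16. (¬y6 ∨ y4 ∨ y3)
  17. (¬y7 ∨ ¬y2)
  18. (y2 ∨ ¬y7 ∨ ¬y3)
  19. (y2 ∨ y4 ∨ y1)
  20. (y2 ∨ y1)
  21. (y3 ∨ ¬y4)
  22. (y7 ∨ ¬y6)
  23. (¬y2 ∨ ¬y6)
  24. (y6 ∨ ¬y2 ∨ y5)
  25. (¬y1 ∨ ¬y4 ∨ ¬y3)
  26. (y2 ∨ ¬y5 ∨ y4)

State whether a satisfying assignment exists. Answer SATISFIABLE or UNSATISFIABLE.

y2 = True:
  propagation gives y6=True; an empty clause results — contradiction.
y2 = False:
  propagation gives y4=False, y6=True, y5=True; an empty clause results — contradiction.
Every branch closes, so no satisfying assignment exists.

UNSATISFIABLE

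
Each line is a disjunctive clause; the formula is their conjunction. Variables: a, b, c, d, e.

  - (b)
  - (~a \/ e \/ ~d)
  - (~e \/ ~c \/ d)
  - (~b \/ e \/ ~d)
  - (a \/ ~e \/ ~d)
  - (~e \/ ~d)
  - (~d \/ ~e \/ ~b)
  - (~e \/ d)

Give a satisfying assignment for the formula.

a=T, b=T, c=F, d=F, e=F

Check each clause:
  1. (b) — b is true.
  2. (~d \/ e \/ ~a) — ~d is true.
  3. (~e \/ ~c \/ d) — ~e is true.
  4. (e \/ ~b \/ ~d) — ~d is true.
  5. (a \/ ~d \/ ~e) — a is true.
  6. (~d \/ ~e) — ~e is true.
  7. (~e \/ ~b \/ ~d) — ~e is true.
  8. (~e \/ d) — ~e is true.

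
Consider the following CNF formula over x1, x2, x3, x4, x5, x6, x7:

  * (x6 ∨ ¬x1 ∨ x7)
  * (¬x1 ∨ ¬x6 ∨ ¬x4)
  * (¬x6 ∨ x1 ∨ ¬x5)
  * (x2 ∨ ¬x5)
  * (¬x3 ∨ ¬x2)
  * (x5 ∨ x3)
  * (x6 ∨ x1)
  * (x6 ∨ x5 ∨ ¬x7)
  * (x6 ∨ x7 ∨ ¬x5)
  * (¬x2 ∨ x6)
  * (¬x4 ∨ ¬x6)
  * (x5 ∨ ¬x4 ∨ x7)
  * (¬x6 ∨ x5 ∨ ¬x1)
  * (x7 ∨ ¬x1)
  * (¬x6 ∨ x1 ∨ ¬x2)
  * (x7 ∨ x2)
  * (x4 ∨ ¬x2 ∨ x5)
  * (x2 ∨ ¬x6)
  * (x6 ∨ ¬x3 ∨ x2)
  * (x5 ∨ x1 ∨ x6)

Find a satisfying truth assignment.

x1=T  x2=T  x3=F  x4=F  x5=T  x6=T  x7=T

Check each clause:
  1. (x7 ∨ ¬x1 ∨ x6) — x7 is true.
  2. (¬x1 ∨ ¬x4 ∨ ¬x6) — ¬x4 is true.
  3. (x1 ∨ ¬x6 ∨ ¬x5) — x1 is true.
  4. (¬x5 ∨ x2) — x2 is true.
  5. (¬x2 ∨ ¬x3) — ¬x3 is true.
  6. (x3 ∨ x5) — x5 is true.
  7. (x6 ∨ x1) — x1 is true.
  8. (x5 ∨ ¬x7 ∨ x6) — x5 is true.
  9. (x6 ∨ x7 ∨ ¬x5) — x6 is true.
  10. (x6 ∨ ¬x2) — x6 is true.
  11. (¬x6 ∨ ¬x4) — ¬x4 is true.
  12. (x5 ∨ x7 ∨ ¬x4) — ¬x4 is true.
  13. (¬x1 ∨ x5 ∨ ¬x6) — x5 is true.
  14. (x7 ∨ ¬x1) — x7 is true.
  15. (¬x2 ∨ x1 ∨ ¬x6) — x1 is true.
  16. (x2 ∨ x7) — x2 is true.
  17. (x5 ∨ x4 ∨ ¬x2) — x5 is true.
  18. (x2 ∨ ¬x6) — x2 is true.
  19. (x6 ∨ x2 ∨ ¬x3) — x2 is true.
  20. (x6 ∨ x5 ∨ x1) — x1 is true.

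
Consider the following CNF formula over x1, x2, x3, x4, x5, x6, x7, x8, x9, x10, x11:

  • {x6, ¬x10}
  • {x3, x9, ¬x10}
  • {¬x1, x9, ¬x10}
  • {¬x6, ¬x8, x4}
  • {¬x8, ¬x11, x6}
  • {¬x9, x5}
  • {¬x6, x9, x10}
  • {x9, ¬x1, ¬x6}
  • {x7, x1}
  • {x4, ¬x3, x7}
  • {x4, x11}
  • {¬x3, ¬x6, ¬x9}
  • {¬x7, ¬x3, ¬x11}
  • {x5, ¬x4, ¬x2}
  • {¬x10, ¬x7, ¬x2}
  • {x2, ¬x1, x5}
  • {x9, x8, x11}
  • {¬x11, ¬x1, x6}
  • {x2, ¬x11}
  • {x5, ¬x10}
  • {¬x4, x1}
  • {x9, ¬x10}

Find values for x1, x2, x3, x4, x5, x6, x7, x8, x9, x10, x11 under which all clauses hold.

x1 = 1, x2 = 0, x3 = 0, x4 = 1, x5 = 1, x6 = 0, x7 = 0, x8 = 0, x9 = 1, x10 = 0, x11 = 0

Check each clause:
  1. {x6, ¬x10} — ¬x10 is true.
  2. {¬x10, x3, x9} — x9 is true.
  3. {x9, ¬x10, ¬x1} — x9 is true.
  4. {x4, ¬x6, ¬x8} — ¬x8 is true.
  5. {¬x11, x6, ¬x8} — ¬x8 is true.
  6. {x5, ¬x9} — x5 is true.
  7. {x9, ¬x6, x10} — x9 is true.
  8. {x9, ¬x6, ¬x1} — x9 is true.
  9. {x1, x7} — x1 is true.
  10. {x4, ¬x3, x7} — x4 is true.
  11. {x4, x11} — x4 is true.
  12. {¬x3, ¬x6, ¬x9} — ¬x6 is true.
  13. {¬x7, ¬x3, ¬x11} — ¬x7 is true.
  14. {x5, ¬x2, ¬x4} — x5 is true.
  15. {¬x7, ¬x2, ¬x10} — ¬x7 is true.
  16. {x2, ¬x1, x5} — x5 is true.
  17. {x11, x8, x9} — x9 is true.
  18. {x6, ¬x11, ¬x1} — ¬x11 is true.
  19. {x2, ¬x11} — ¬x11 is true.
  20. {¬x10, x5} — x5 is true.
  21. {¬x4, x1} — x1 is true.
  22. {¬x10, x9} — x9 is true.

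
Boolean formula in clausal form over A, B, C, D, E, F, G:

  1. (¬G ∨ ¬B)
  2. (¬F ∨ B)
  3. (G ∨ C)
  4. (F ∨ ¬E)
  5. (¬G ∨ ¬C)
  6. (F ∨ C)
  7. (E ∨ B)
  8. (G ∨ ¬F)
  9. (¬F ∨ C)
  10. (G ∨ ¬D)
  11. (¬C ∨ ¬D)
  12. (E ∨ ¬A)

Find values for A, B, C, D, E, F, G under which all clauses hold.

A=F, B=T, C=T, D=F, E=F, F=F, G=F

Check each clause:
  1. (¬G ∨ ¬B) — ¬G is true.
  2. (B ∨ ¬F) — B is true.
  3. (G ∨ C) — C is true.
  4. (¬E ∨ F) — ¬E is true.
  5. (¬C ∨ ¬G) — ¬G is true.
  6. (C ∨ F) — C is true.
  7. (B ∨ E) — B is true.
  8. (¬F ∨ G) — ¬F is true.
  9. (¬F ∨ C) — ¬F is true.
  10. (¬D ∨ G) — ¬D is true.
  11. (¬C ∨ ¬D) — ¬D is true.
  12. (¬A ∨ E) — ¬A is true.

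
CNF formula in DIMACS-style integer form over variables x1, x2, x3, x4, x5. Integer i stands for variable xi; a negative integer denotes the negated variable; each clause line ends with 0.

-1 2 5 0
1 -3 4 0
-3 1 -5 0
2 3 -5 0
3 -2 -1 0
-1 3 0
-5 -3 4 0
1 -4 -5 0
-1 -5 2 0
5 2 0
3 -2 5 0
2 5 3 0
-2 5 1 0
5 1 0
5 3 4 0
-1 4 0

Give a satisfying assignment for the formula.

Try x1 = True.
  then x3 is forced to True.
  then x4 is forced to True.
Set x2 = True and propagate.
x5 is now unconstrained; take x5 = False.

x1=True, x2=True, x3=True, x4=True, x5=False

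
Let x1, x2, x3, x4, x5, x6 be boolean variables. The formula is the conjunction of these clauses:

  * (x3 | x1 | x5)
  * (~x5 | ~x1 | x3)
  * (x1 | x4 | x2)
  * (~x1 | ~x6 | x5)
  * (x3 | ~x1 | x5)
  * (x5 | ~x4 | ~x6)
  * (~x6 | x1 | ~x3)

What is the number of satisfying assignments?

24

Case analysis on x1 and x5:
  x1=1, x5=1: forces x3=1; x2, x4, x6 free → 2^3 = 8.
  x1=1, x5=0: remaining (x2,x3,x4,x6) ∈ {(0,1,0,0); (0,1,1,0); (1,1,0,0); (1,1,1,0)} — 4.
  x1=0, x5=1: 9 of the 16 assignments to (x2,x3,x4,x6) work.
  x1=0, x5=0: remaining (x2,x3,x4,x6) ∈ {(0,1,1,0); (1,1,0,0); (1,1,1,0)} — 3.
Total: 8 + 4 + 9 + 3 = 24.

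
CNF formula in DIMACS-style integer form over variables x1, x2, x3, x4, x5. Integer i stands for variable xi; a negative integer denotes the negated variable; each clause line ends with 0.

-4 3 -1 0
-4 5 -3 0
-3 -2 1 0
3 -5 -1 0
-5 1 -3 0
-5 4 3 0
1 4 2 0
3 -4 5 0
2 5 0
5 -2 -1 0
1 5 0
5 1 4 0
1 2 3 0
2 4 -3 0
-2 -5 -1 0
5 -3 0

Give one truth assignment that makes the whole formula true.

Try x1 = False.
  then x5 is forced to True.
  then x3 is forced to False.
  then x4 is forced to True.
  then x2 is forced to True.
Every clause has at least one true literal under this assignment.

x1 = 0, x2 = 1, x3 = 0, x4 = 1, x5 = 1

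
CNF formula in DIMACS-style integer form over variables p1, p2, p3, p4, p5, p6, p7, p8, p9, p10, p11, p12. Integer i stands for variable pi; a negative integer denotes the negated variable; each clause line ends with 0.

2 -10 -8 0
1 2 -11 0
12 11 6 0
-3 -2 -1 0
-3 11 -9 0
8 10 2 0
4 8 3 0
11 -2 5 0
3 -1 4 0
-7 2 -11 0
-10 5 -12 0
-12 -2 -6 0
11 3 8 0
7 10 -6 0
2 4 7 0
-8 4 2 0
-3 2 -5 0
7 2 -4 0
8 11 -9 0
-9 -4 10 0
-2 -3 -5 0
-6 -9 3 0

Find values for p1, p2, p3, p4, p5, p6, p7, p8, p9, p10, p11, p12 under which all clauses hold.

p1=T, p2=T, p3=F, p4=T, p5=F, p6=F, p7=F, p8=T, p9=F, p10=F, p11=T, p12=F

Pure literal: p9 appears only negated; assign p9 = False.
Try p1 = True.
The remaining clauses are satisfied by p2 = True, p3 = False, p4 = True, p5 = False, p6 = False, p7 = False, p8 = True, p10 = False, p11 = True, p12 = False.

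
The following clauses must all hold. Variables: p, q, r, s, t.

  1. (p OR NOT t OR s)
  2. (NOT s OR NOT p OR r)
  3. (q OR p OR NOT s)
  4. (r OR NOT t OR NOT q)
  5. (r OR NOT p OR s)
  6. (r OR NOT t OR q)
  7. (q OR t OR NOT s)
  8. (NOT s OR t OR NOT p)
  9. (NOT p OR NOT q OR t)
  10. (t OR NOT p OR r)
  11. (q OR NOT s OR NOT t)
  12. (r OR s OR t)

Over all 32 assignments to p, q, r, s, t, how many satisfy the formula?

9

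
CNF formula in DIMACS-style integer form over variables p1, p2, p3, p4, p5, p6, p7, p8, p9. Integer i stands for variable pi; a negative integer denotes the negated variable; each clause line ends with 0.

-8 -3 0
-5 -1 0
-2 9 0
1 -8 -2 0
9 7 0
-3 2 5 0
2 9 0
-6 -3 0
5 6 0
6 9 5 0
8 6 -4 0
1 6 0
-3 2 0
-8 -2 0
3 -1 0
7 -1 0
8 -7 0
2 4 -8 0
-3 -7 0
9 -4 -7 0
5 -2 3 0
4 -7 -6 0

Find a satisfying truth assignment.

p1=False, p2=False, p3=False, p4=True, p5=True, p6=True, p7=False, p8=False, p9=True

Check each clause:
  1. (!p8 || !p3) — !p8 is true.
  2. (!p1 || !p5) — !p1 is true.
  3. (!p2 || p9) — p9 is true.
  4. (!p8 || !p2 || p1) — !p8 is true.
  5. (p9 || p7) — p9 is true.
  6. (p2 || !p3 || p5) — p5 is true.
  7. (p9 || p2) — p9 is true.
  8. (!p3 || !p6) — !p3 is true.
  9. (p5 || p6) — p5 is true.
  10. (p5 || p9 || p6) — p9 is true.
  11. (p8 || p6 || !p4) — p6 is true.
  12. (p6 || p1) — p6 is true.
  13. (p2 || !p3) — !p3 is true.
  14. (!p8 || !p2) — !p8 is true.
  15. (!p1 || p3) — !p1 is true.
  16. (p7 || !p1) — !p1 is true.
  17. (p8 || !p7) — !p7 is true.
  18. (p4 || !p8 || p2) — !p8 is true.
  19. (!p3 || !p7) — !p7 is true.
  20. (p9 || !p4 || !p7) — p9 is true.
  21. (!p2 || p3 || p5) — p5 is true.
  22. (!p7 || !p6 || p4) — !p7 is true.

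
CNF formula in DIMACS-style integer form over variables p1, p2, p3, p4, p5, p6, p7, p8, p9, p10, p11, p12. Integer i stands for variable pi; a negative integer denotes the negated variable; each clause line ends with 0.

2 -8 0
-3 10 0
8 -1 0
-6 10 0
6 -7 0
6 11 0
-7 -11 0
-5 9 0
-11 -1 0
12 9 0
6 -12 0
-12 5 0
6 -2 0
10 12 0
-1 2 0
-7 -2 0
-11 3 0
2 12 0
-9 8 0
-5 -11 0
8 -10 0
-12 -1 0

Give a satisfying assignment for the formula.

p1 = T, p2 = T, p3 = T, p4 = T, p5 = F, p6 = T, p7 = F, p8 = T, p9 = T, p10 = T, p11 = F, p12 = F

Check each clause:
  1. (~p8 | p2) — p2 is true.
  2. (p10 | ~p3) — p10 is true.
  3. (p8 | ~p1) — p8 is true.
  4. (~p6 | p10) — p10 is true.
  5. (~p7 | p6) — ~p7 is true.
  6. (p11 | p6) — p6 is true.
  7. (~p7 | ~p11) — ~p7 is true.
  8. (~p5 | p9) — p9 is true.
  9. (~p1 | ~p11) — ~p11 is true.
  10. (p9 | p12) — p9 is true.
  11. (~p12 | p6) — ~p12 is true.
  12. (~p12 | p5) — ~p12 is true.
  13. (p6 | ~p2) — p6 is true.
  14. (p10 | p12) — p10 is true.
  15. (~p1 | p2) — p2 is true.
  16. (~p2 | ~p7) — ~p7 is true.
  17. (~p11 | p3) — p3 is true.
  18. (p12 | p2) — p2 is true.
  19. (p8 | ~p9) — p8 is true.
  20. (~p11 | ~p5) — ~p5 is true.
  21. (p8 | ~p10) — p8 is true.
  22. (~p1 | ~p12) — ~p12 is true.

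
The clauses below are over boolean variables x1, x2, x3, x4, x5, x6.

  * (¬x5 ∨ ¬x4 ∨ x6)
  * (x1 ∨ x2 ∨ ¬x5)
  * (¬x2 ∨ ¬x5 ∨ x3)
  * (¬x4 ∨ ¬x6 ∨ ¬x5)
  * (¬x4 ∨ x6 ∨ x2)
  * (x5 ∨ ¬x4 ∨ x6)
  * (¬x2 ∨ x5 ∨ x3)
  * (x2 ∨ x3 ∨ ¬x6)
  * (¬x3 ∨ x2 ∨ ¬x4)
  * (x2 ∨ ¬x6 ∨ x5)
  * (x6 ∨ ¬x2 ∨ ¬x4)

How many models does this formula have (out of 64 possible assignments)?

17

Split on x2, then x5.
  x2=T, x5=T: remaining (x1,x3,x4,x6) ∈ {(F,T,F,F); (F,T,F,T); (T,T,F,F); (T,T,F,T)} — 4.
  x2=T, x5=F: x1 free; 3 ways for (x3,x4,x6) × 2^1 = 6.
  x2=F, x5=T: remaining (x1,x3,x4,x6) ∈ {(T,F,F,F); (T,T,F,F); (T,T,F,T)} — 3.
  x2=F, x5=F: remaining (x1,x3,x4,x6) ∈ {(F,F,F,F); (F,T,F,F); (T,F,F,F); (T,T,F,F)} — 4.
Total: 4 + 6 + 3 + 4 = 17.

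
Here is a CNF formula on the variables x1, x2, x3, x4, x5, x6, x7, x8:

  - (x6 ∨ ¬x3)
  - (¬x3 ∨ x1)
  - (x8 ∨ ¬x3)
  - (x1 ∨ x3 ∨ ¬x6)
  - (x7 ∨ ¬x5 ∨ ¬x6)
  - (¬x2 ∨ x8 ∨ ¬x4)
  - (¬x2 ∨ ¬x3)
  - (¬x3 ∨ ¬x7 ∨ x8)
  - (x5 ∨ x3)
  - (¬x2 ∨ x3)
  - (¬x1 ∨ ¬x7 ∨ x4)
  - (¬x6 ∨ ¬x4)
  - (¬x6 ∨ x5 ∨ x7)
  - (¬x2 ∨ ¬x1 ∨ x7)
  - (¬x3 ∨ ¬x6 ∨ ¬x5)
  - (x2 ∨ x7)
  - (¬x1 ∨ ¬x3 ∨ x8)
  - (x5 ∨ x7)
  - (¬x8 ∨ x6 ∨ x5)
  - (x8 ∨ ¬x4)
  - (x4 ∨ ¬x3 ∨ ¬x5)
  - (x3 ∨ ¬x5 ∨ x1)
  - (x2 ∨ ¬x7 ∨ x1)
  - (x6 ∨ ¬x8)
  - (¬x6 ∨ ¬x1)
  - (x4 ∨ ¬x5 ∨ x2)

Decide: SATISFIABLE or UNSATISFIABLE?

UNSATISFIABLE

x3 = True:
  propagation gives x6=True, x1=True; an empty clause results — contradiction.
x3 = False:
  propagation gives x5=True, x2=False, x7=True, x1=True; an empty clause results — contradiction.
Every branch closes, so no satisfying assignment exists.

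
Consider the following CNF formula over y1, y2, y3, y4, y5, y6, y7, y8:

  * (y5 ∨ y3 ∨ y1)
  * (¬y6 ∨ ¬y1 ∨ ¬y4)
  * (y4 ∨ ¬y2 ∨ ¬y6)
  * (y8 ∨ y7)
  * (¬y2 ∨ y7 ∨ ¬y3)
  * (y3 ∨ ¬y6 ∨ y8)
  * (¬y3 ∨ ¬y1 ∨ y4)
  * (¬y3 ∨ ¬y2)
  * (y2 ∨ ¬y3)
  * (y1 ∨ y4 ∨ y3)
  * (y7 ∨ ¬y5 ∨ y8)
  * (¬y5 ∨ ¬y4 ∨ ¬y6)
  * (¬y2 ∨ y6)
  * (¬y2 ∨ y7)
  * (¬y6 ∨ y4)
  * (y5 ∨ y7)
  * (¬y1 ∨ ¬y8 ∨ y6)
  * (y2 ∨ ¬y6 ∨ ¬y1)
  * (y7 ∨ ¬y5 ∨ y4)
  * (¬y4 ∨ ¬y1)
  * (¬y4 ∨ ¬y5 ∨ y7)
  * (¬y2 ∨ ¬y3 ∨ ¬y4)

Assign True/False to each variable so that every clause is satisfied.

y1=True  y2=False  y3=False  y4=False  y5=False  y6=False  y7=True  y8=False

Pure literal: y7 appears only positively; assign y7 = True.
Branch on y1: take y1 = True.
  then y4 is forced to False.
  then y3 is forced to False.
  then y6 is forced to False.
  then y2 is forced to False.
  then y8 is forced to False.
y5 is now unconstrained; take y5 = False.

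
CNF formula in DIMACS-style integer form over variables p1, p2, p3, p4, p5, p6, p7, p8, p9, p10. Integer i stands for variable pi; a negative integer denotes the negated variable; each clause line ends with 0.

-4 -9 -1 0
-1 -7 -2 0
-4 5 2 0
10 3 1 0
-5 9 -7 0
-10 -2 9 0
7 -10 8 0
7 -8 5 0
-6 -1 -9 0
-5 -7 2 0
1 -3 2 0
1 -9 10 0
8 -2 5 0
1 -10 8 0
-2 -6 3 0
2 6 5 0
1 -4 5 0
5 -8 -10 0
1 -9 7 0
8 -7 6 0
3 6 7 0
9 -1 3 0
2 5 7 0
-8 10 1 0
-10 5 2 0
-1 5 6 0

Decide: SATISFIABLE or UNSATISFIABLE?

SATISFIABLE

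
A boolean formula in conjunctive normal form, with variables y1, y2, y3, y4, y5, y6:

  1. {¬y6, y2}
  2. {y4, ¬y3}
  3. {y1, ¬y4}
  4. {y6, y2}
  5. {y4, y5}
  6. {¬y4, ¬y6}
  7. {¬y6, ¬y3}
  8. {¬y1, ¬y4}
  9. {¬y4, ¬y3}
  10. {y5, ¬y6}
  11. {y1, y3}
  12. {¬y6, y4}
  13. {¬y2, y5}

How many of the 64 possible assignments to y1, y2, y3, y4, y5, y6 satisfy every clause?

The models are:
  y1=1 y2=1 y3=0 y4=0 y5=1 y6=0
That's 1 in total.

1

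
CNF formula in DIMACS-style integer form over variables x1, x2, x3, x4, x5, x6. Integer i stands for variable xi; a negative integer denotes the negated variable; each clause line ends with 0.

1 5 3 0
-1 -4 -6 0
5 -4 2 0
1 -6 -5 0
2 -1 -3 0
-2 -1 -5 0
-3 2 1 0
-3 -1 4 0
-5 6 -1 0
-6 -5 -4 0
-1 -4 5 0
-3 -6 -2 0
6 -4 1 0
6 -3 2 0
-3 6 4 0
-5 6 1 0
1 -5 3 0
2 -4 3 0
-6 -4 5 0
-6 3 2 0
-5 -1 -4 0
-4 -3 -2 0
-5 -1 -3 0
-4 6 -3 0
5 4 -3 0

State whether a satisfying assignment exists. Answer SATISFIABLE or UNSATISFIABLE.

SATISFIABLE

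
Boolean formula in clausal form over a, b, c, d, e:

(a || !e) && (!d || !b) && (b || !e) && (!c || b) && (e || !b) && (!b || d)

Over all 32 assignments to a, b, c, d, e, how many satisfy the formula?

4

Satisfying assignments:
  a=0 b=0 c=0 d=0 e=0
  a=0 b=0 c=0 d=1 e=0
  a=1 b=0 c=0 d=0 e=0
  a=1 b=0 c=0 d=1 e=0
Count: 4.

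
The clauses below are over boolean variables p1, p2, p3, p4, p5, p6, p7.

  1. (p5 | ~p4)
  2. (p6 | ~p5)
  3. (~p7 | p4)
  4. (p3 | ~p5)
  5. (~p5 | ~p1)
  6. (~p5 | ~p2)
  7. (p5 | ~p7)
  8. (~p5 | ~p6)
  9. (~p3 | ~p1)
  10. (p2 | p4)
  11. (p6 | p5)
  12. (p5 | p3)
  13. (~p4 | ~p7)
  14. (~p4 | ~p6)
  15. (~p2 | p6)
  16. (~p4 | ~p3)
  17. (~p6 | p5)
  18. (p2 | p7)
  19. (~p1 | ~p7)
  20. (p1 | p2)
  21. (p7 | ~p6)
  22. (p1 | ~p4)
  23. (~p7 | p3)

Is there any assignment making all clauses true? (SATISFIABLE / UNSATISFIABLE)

p5 = True:
  propagation gives p6=True; an empty clause results — contradiction.
p5 = False:
  propagation gives p4=False, p7=False, p2=True, p6=True; an empty clause results — contradiction.
Every branch closes, so no satisfying assignment exists.

UNSATISFIABLE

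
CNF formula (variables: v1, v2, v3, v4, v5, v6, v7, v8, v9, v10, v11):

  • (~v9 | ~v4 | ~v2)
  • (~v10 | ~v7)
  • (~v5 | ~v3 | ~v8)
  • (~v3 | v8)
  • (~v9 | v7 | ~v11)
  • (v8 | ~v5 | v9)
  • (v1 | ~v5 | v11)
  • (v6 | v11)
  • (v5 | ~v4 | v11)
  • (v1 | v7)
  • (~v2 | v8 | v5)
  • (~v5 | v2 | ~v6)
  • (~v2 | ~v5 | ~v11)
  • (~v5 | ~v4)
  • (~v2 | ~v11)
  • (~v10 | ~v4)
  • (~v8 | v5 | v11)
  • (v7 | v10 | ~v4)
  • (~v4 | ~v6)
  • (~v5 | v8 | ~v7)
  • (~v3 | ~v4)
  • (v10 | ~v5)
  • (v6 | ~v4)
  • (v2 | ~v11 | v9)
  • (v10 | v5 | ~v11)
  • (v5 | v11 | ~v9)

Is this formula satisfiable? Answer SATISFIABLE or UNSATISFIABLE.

SATISFIABLE

v1 occurs only positively in the remaining clauses — set v1 = True.
Pure literal: v3 appears only negated; assign v3 = False.
Try v2 = True.
  then v11 is forced to False.
  then v6 is forced to True.
  then v4 is forced to False.
Branch on v5: take v5 = True.
  then v10 is forced to True.
  then v7 is forced to False.
Branch on v8: take v8 = False.
  then v9 is forced to True.
So v1=True  v2=True  v3=False  v4=False  v5=True  v6=True  v7=False  v8=False  v9=True  v10=True  v11=False is a satisfying assignment.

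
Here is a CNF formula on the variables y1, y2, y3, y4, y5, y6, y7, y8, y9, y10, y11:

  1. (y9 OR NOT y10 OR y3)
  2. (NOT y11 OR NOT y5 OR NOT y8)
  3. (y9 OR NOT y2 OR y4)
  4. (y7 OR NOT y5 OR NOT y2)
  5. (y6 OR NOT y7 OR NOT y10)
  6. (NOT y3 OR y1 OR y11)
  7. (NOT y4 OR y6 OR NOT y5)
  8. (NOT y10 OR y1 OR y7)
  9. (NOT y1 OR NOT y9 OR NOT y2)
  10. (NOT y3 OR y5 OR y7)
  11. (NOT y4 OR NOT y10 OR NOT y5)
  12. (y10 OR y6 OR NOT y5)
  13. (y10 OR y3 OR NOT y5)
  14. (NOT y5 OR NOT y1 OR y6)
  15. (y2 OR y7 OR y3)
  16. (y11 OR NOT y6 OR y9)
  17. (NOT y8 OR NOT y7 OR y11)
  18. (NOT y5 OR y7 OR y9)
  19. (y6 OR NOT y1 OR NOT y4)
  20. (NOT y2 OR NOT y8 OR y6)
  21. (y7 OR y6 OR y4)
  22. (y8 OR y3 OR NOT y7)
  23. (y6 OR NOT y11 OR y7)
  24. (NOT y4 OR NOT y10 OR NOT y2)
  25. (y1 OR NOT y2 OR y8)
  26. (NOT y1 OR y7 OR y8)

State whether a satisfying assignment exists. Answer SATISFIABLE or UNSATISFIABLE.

Set y1 = False and propagate.
Set y2 = False and propagate.
For the remaining variables, y3 = True, y4 = True, y5 = True, y6 = True, y7 = True, y8 = False, y9 = False, y10 = False, y11 = True works.
Every clause has at least one true literal under this assignment.
So y1 = 0, y2 = 0, y3 = 1, y4 = 1, y5 = 1, y6 = 1, y7 = 1, y8 = 0, y9 = 0, y10 = 0, y11 = 1 is a satisfying assignment.

SATISFIABLE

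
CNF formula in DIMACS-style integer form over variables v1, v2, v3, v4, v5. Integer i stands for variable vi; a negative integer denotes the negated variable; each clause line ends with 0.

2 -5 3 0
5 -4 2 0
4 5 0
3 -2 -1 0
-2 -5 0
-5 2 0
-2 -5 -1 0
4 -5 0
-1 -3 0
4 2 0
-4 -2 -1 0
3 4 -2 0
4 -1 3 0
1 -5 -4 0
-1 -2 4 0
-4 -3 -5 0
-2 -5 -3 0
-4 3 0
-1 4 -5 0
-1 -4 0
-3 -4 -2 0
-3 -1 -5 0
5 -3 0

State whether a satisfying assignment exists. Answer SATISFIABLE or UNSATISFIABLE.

UNSATISFIABLE

v4 = True:
  propagation gives v3=True, v1=False, v5=False; an empty clause results — contradiction.
v4 = False:
  propagation gives v5=True; an empty clause results — contradiction.
Every branch closes, so no satisfying assignment exists.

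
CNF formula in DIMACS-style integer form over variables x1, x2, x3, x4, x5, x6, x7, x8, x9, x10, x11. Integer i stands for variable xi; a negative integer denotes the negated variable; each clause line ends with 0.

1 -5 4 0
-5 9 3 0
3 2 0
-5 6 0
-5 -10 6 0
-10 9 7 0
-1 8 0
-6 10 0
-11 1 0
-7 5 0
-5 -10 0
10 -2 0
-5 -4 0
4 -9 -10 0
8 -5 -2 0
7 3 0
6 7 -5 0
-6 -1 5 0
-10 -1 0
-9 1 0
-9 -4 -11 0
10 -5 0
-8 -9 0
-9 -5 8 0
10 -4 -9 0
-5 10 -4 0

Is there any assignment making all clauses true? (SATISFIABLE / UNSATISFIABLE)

SATISFIABLE

Pure literal: x3 appears only positively; assign x3 = True.
x11 occurs only negated in the remaining clauses — set x11 = False.
Branch on x1: take x1 = False.
  then x9 is forced to False.
Branch on x2: take x2 = False.
Set x4 = False and propagate.
  then x5 is forced to False.
  then x7 is forced to False.
  then x10 is forced to False.
  then x6 is forced to False.
x8 is now unconstrained; take x8 = True.
So x1=F, x2=F, x3=T, x4=F, x5=F, x6=F, x7=F, x8=T, x9=F, x10=F, x11=F is a satisfying assignment.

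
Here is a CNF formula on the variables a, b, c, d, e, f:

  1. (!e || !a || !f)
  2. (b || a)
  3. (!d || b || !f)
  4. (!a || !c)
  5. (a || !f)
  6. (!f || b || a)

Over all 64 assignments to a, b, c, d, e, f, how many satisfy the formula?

Split on a, then f.
  a=1, f=1: remaining (b,c,d,e) ∈ {(0,0,0,0); (1,0,0,0); (1,0,1,0)} — 3.
  a=1, f=0: forces c=0; b, d, e free → 2^3 = 8.
  a=0, f=1: a clause becomes empty — 0.
  a=0, f=0: forces b=1; c, d, e free → 2^3 = 8.
Total: 3 + 8 + 0 + 8 = 19.

19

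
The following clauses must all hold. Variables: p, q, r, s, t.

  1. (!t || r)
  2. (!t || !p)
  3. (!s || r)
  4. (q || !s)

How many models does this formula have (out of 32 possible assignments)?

Case analysis on r and s:
  r=1, s=1: remaining (p,q,t) ∈ {(0,1,0); (0,1,1); (1,1,0)} — 3.
  r=1, s=0: q free; 3 ways for (p,t) × 2^1 = 6.
  r=0, s=1: a clause becomes empty — 0.
  r=0, s=0: remaining (p,q,t) ∈ {(0,0,0); (0,1,0); (1,0,0); (1,1,0)} — 4.
Total: 3 + 6 + 0 + 4 = 13.

13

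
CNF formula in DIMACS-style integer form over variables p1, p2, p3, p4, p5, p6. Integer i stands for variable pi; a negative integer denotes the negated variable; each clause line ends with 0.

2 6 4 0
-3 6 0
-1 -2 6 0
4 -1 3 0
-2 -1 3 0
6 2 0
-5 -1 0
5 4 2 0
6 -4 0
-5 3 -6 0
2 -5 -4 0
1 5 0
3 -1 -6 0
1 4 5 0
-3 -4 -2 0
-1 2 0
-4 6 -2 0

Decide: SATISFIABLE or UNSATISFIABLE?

SATISFIABLE

Try p1 = False.
  then p5 is forced to True.
Branch on p2: take p2 = True.
For the remaining variables, p3 = True, p4 = False, p6 = True works.
Every clause has at least one true literal under this assignment.
So p1=False  p2=True  p3=True  p4=False  p5=True  p6=True is a satisfying assignment.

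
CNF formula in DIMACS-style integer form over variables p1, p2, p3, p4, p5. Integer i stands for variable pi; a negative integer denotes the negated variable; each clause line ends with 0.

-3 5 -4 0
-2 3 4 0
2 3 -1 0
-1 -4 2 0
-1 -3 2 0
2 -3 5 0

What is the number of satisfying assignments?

16

Case analysis on p2 and p3:
  p2=1, p3=1: p1 free; 3 ways for (p4,p5) × 2^1 = 6.
  p2=1, p3=0: remaining (p1,p4,p5) ∈ {(0,1,0); (0,1,1); (1,1,0); (1,1,1)} — 4.
  p2=0, p3=1: remaining (p1,p4,p5) ∈ {(0,0,1); (0,1,1)} — 2.
  p2=0, p3=0: remaining (p1,p4,p5) ∈ {(0,0,0); (0,0,1); (0,1,0); (0,1,1)} — 4.
Total: 6 + 4 + 2 + 4 = 16.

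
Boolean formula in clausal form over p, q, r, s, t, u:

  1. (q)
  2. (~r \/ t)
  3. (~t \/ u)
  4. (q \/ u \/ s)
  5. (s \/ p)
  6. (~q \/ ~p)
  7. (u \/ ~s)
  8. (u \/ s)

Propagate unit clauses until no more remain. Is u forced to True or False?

True

(q) stands alone — q = True.
From (~p \/ ~q) and q = True: p = False.
(s \/ p): since p = False, the clause reduces to (s). s = True.
(~s \/ u): since s = True, the clause reduces to (u). u = True.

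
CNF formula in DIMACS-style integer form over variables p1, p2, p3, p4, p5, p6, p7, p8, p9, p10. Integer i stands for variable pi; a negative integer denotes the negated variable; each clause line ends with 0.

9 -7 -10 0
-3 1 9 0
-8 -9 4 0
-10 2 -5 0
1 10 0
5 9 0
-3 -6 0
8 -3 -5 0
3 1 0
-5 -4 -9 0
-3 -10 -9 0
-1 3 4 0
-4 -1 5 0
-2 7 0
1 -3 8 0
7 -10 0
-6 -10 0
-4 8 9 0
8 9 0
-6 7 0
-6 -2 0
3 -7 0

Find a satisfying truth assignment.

p1=T, p2=F, p3=F, p4=T, p5=T, p6=F, p7=F, p8=T, p9=F, p10=F

Pure literal: p6 appears only negated; assign p6 = False.
Set p1 = True and propagate.
For the remaining variables, p2 = False, p3 = False, p4 = True, p5 = True, p7 = False, p8 = True, p9 = False, p10 = False works.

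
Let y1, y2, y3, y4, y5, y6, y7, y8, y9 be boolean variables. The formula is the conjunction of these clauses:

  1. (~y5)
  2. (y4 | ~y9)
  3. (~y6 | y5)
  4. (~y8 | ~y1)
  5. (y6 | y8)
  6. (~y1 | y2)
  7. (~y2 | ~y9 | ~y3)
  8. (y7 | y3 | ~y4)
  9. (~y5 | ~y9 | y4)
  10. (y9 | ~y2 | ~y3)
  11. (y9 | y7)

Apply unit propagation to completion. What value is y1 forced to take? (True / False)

(~y5) stands alone — y5 = False.
From (y5 | ~y6) and y5 = False: y6 = False.
From (y8 | y6) and y6 = False: y8 = True.
From (~y1 | ~y8) and y8 = True: y1 = False.

False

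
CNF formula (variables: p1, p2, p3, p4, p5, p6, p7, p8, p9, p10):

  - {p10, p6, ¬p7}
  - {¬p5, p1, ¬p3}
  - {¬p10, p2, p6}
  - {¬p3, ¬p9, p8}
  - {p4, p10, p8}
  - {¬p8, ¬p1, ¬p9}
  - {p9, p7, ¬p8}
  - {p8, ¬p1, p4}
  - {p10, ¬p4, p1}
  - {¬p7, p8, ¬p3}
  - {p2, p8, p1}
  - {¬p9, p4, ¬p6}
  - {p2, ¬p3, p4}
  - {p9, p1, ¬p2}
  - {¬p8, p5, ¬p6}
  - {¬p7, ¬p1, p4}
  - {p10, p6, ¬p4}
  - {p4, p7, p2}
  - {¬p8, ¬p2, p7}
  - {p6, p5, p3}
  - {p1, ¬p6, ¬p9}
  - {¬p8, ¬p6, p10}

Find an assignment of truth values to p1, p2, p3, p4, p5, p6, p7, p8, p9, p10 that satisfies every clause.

Set p1 = True and propagate.
Branch on p2: take p2 = False.
The remaining clauses are satisfied by p3 = True, p4 = True, p5 = True, p6 = True, p7 = False, p8 = False, p9 = False, p10 = False.
Every clause has at least one true literal under this assignment.

p1=True  p2=False  p3=True  p4=True  p5=True  p6=True  p7=False  p8=False  p9=False  p10=False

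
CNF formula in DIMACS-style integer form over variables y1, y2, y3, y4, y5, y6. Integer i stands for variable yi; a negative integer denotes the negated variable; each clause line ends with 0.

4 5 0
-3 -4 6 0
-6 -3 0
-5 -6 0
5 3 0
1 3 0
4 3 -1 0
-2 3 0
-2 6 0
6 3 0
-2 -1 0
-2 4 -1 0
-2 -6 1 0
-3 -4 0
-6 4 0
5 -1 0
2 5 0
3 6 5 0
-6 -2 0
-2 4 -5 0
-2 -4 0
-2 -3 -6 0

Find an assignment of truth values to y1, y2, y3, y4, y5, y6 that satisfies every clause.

y1 = F  y2 = F  y3 = T  y4 = F  y5 = T  y6 = F

Check each clause:
  1. (y4 \/ y5) — y5 is true.
  2. (y6 \/ ~y3 \/ ~y4) — ~y4 is true.
  3. (~y6 \/ ~y3) — ~y6 is true.
  4. (~y6 \/ ~y5) — ~y6 is true.
  5. (y3 \/ y5) — y3 is true.
  6. (y3 \/ y1) — y3 is true.
  7. (~y1 \/ y4 \/ y3) — y3 is true.
  8. (~y2 \/ y3) — y3 is true.
  9. (y6 \/ ~y2) — ~y2 is true.
  10. (y6 \/ y3) — y3 is true.
  11. (~y2 \/ ~y1) — ~y2 is true.
  12. (~y1 \/ y4 \/ ~y2) — ~y1 is true.
  13. (y1 \/ ~y6 \/ ~y2) — ~y6 is true.
  14. (~y4 \/ ~y3) — ~y4 is true.
  15. (~y6 \/ y4) — ~y6 is true.
  16. (~y1 \/ y5) — y5 is true.
  17. (y5 \/ y2) — y5 is true.
  18. (y5 \/ y6 \/ y3) — y3 is true.
  19. (~y2 \/ ~y6) — ~y6 is true.
  20. (~y5 \/ ~y2 \/ y4) — ~y2 is true.
  21. (~y4 \/ ~y2) — ~y4 is true.
  22. (~y3 \/ ~y6 \/ ~y2) — ~y6 is true.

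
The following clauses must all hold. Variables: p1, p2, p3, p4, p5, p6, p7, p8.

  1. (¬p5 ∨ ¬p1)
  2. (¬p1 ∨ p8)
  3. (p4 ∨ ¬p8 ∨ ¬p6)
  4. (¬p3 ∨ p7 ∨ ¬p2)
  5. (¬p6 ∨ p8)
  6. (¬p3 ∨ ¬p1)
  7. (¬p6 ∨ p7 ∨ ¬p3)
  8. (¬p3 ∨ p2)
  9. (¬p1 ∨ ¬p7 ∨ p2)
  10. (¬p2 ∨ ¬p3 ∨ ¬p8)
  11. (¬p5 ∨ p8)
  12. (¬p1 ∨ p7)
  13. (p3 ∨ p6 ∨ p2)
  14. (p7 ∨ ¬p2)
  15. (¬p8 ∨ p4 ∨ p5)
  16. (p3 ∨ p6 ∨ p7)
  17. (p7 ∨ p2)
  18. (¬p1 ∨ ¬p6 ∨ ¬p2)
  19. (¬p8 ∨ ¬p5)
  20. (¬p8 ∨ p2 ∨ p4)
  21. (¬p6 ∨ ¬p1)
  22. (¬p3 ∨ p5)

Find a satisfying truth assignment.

p1 = T, p2 = T, p3 = F, p4 = T, p5 = F, p6 = F, p7 = T, p8 = T

Check each clause:
  1. (¬p1 ∨ ¬p5) — ¬p5 is true.
  2. (¬p1 ∨ p8) — p8 is true.
  3. (p4 ∨ ¬p8 ∨ ¬p6) — ¬p6 is true.
  4. (¬p3 ∨ ¬p2 ∨ p7) — ¬p3 is true.
  5. (p8 ∨ ¬p6) — p8 is true.
  6. (¬p1 ∨ ¬p3) — ¬p3 is true.
  7. (¬p6 ∨ p7 ∨ ¬p3) — ¬p6 is true.
  8. (p2 ∨ ¬p3) — p2 is true.
  9. (¬p1 ∨ p2 ∨ ¬p7) — p2 is true.
  10. (¬p3 ∨ ¬p8 ∨ ¬p2) — ¬p3 is true.
  11. (p8 ∨ ¬p5) — p8 is true.
  12. (p7 ∨ ¬p1) — p7 is true.
  13. (p2 ∨ p3 ∨ p6) — p2 is true.
  14. (¬p2 ∨ p7) — p7 is true.
  15. (p4 ∨ p5 ∨ ¬p8) — p4 is true.
  16. (p7 ∨ p6 ∨ p3) — p7 is true.
  17. (p2 ∨ p7) — p2 is true.
  18. (¬p6 ∨ ¬p2 ∨ ¬p1) — ¬p6 is true.
  19. (¬p8 ∨ ¬p5) — ¬p5 is true.
  20. (p2 ∨ ¬p8 ∨ p4) — p2 is true.
  21. (¬p1 ∨ ¬p6) — ¬p6 is true.
  22. (¬p3 ∨ p5) — ¬p3 is true.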